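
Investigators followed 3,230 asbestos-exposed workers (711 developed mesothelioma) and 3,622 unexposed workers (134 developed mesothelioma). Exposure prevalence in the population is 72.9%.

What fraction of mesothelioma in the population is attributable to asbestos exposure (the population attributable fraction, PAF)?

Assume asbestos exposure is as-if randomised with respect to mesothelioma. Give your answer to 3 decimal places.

p₁ = P(outcome | exposed) = 711/3230 = 0.22012
p₀ = P(outcome | unexposed) = 134/3622 = 0.036996
Overall risk P(Y=1) = π·p₁ + (1−π)·p₀ = 0.729×0.22012 + 0.271×0.036996 = 0.1705.
Under exogeneity, PAF = [P(Y=1) − p₀] / P(Y=1).
PAF = (0.1705 − 0.036996) / 0.1705 ≈ 0.7830

PAF ≈ 0.783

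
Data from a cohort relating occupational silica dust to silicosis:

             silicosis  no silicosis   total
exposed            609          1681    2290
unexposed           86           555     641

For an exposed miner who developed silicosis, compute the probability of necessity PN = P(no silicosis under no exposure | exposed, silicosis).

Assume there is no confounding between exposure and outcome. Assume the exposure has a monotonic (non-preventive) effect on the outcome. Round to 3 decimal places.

PN ≈ 0.496

p₁ = P(outcome | exposed) = 609/2290 = 0.26594
p₀ = P(outcome | unexposed) = 86/641 = 0.13417
Under exogeneity and monotonicity, PN = (p₁ − p₀) / p₁.
PN = (0.26594 − 0.13417) / 0.26594 = 0.13177 / 0.26594 ≈ 0.4955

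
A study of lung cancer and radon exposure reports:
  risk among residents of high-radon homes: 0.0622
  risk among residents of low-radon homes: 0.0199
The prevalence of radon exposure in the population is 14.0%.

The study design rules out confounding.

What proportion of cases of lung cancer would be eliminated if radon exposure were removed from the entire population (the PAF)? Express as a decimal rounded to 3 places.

PAF ≈ 0.229

Let p₁ = 0.0622, p₀ = 0.0199.
Overall risk P(Y=1) = π·p₁ + (1−π)·p₀ = 0.14×0.0622 + 0.86×0.0199 = 0.025822.
Under exogeneity, PAF = [P(Y=1) − p₀] / P(Y=1).
PAF = (0.025822 − 0.0199) / 0.025822 ≈ 0.2293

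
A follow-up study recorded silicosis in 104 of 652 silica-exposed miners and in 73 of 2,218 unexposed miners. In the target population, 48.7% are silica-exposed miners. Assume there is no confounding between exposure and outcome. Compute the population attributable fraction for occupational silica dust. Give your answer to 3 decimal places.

PAF ≈ 0.652

p₁ = P(outcome | exposed) = 104/652 = 0.15951
p₀ = P(outcome | unexposed) = 73/2218 = 0.032913
Overall risk P(Y=1) = π·p₁ + (1−π)·p₀ = 0.487×0.15951 + 0.513×0.032913 = 0.094565.
Under exogeneity, PAF = [P(Y=1) − p₀] / P(Y=1).
PAF = (0.094565 − 0.032913) / 0.094565 ≈ 0.6520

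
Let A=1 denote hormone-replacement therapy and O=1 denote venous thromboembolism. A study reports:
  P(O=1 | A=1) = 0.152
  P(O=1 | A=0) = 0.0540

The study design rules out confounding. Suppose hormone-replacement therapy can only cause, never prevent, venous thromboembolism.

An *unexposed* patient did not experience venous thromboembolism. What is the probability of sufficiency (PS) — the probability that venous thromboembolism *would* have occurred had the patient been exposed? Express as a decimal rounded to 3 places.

Let p₁ = 0.152, p₀ = 0.054.
Under exogeneity and monotonicity, PS = (p₁ − p₀) / (1 − p₀).
PS = (0.152 − 0.054) / (1 − 0.054) = 0.098 / 0.946 ≈ 0.1036

PS ≈ 0.104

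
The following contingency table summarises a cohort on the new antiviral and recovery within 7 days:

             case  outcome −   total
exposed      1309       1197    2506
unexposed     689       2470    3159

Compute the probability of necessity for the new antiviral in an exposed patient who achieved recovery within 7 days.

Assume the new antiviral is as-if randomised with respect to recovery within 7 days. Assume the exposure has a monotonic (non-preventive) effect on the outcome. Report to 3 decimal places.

PN ≈ 0.582

p₁ = P(outcome | exposed) = 1309/2506 = 0.52235
p₀ = P(outcome | unexposed) = 689/3159 = 0.21811
Under exogeneity and monotonicity, PN = (p₁ − p₀)/p₁.
PN = (0.52235 − 0.21811) / 0.52235 ≈ 0.5824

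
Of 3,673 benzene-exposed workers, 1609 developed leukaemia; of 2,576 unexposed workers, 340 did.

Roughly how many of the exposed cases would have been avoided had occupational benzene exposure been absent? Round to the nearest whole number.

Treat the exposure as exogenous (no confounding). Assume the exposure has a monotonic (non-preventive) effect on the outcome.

p₁ = P(outcome | exposed) = 1609/3673 = 0.43806
p₀ = P(outcome | unexposed) = 340/2576 = 0.13199
PN = (p₁ − p₀)/p₁ = (0.43806 − 0.13199) / 0.43806 ≈ 0.69870.
Attributable cases ≈ PN × (exposed cases) = 0.69870 × 1609 ≈ 1124.21.

about 1124 cases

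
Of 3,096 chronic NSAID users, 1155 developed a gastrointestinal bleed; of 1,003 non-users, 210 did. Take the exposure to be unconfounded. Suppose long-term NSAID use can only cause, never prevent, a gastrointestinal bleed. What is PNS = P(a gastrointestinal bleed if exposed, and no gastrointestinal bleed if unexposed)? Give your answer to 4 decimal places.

p₁ = P(outcome | exposed) = 1155/3096 = 0.37306
p₀ = P(outcome | unexposed) = 210/1003 = 0.20937
Under exogeneity and monotonicity, PNS = p₁ − p₀.
PNS = 0.37306 − 0.20937 = 0.16369

PNS ≈ 0.1637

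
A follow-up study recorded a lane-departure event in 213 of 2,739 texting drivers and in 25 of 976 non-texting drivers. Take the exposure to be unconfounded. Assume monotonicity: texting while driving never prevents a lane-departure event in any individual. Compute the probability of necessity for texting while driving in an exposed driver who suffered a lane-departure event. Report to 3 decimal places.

PN ≈ 0.671

p₁ = P(outcome | exposed) = 213/2739 = 0.077766
p₀ = P(outcome | unexposed) = 25/976 = 0.025615
Under exogeneity and monotonicity, PN = (p₁ − p₀) / p₁.
PN = (0.077766 − 0.025615) / 0.077766 = 0.052151 / 0.077766 ≈ 0.6706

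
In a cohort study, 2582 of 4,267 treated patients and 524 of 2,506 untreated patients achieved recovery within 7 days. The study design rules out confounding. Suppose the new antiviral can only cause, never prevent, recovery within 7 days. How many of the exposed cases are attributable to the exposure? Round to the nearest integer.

about 1690 cases

p₁ = P(outcome | exposed) = 2582/4267 = 0.60511
p₀ = P(outcome | unexposed) = 524/2506 = 0.2091
PN = (p₁ − p₀)/p₁ = (0.60511 − 0.2091) / 0.60511 ≈ 0.65445.
Attributable cases ≈ PN × (exposed cases) = 0.65445 × 2582 ≈ 1689.78.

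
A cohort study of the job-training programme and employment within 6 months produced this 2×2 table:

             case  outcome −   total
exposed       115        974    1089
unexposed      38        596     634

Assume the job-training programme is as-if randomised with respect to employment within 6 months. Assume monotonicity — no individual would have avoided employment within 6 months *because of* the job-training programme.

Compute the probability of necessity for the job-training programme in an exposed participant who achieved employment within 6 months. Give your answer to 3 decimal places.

p₁ = P(outcome | exposed) = 115/1089 = 0.1056
p₀ = P(outcome | unexposed) = 38/634 = 0.059937
Under exogeneity and monotonicity, PN = (p₁ − p₀)/p₁.
PN = (0.1056 − 0.059937) / 0.1056 ≈ 0.4324

PN ≈ 0.432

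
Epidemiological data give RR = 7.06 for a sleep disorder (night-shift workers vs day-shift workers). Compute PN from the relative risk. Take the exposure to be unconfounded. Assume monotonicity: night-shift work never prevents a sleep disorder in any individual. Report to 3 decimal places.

Under exogeneity and monotonicity, PN = (RR − 1) / RR = 1 − 1/RR.
PN = (7.06 − 1) / 7.06 = 6.06 / 7.06 ≈ 0.8584

PN ≈ 0.858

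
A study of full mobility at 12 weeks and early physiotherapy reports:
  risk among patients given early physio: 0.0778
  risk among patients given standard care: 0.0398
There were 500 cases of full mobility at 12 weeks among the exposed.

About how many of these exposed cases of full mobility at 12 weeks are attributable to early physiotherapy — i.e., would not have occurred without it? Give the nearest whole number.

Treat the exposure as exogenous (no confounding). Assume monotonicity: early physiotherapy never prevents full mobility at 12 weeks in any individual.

about 244 cases

Let p₁ = 0.0778, p₀ = 0.0398.
PN = (p₁ − p₀)/p₁ = (0.0778 − 0.0398) / 0.0778 ≈ 0.48843.
Attributable cases ≈ PN × (exposed cases) = 0.48843 × 500 ≈ 244.22.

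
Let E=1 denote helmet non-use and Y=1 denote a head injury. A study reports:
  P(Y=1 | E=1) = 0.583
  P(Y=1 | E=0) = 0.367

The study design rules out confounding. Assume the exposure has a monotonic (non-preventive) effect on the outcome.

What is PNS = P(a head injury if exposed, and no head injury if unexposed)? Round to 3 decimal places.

Let p₁ = 0.583, p₀ = 0.367.
Under exogeneity and monotonicity, PNS = p₁ − p₀.
PNS = 0.583 − 0.367 = 0.216

PNS ≈ 0.216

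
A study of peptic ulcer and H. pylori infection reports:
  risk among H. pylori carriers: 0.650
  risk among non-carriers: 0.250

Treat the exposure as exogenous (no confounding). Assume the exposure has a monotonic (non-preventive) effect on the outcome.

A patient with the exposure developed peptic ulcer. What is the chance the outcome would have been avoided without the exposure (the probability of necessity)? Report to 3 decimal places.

Let p₁ = 0.65, p₀ = 0.25.
Under exogeneity and monotonicity, PN = (p₁ − p₀) / p₁.
PN = (0.65 − 0.25) / 0.65 = 0.4 / 0.65 ≈ 0.6154

PN ≈ 0.615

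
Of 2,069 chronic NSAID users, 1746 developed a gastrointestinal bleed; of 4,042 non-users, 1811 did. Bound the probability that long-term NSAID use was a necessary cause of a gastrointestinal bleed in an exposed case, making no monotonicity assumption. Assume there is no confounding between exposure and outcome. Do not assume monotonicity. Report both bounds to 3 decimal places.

p₁ = P(outcome | exposed) = 1746/2069 = 0.84389
p₀ = P(outcome | unexposed) = 1811/4042 = 0.44805
Under exogeneity alone the bounds on PN are max{0,(p₁−p₀)/p₁} ≤ PN ≤ min{1,(1−p₀)/p₁}.
  lower = (p₁ − p₀)/p₁ = 0.39584 / 0.84389 ≈ 0.4691
  upper = min{1, (1 − p₀)/p₁} = 0.55195 / 0.84389 ≈ 0.6541

0.469 ≤ PN ≤ 0.654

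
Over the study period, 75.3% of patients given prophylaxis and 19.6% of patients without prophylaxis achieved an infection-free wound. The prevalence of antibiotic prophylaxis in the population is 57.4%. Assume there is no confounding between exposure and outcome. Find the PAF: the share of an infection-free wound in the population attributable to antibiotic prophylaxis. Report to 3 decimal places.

p₁ = 0.753, p₀ = 0.196.
Overall risk P(Y=1) = π·p₁ + (1−π)·p₀ = 0.574×0.753 + 0.426×0.196 = 0.51572.
Under exogeneity, PAF = [P(Y=1) − p₀] / P(Y=1).
PAF = (0.51572 − 0.196) / 0.51572 ≈ 0.6199

PAF ≈ 0.620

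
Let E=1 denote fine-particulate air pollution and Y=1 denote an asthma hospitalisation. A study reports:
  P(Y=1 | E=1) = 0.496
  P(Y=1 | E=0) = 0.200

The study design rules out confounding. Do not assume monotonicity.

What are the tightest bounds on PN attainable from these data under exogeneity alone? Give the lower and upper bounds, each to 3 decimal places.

0.597 ≤ PN ≤ 1.000

Let p₁ = 0.496, p₀ = 0.2.
Under exogeneity alone the bounds on PN are max{0,(p₁−p₀)/p₁} ≤ PN ≤ min{1,(1−p₀)/p₁}.
  lower = (p₁ − p₀)/p₁ = 0.296 / 0.496 ≈ 0.5968
  upper = min{1, (1 − p₀)/p₁} = 0.8 / 0.496 ≈ 1.6129 → capped at 1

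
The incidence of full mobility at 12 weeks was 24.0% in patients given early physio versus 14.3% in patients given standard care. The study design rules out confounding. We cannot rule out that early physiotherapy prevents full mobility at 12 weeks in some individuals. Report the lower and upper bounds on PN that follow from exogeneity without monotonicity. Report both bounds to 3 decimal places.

0.404 ≤ PN ≤ 1.000

p₁ = 0.24, p₀ = 0.143.
Under exogeneity alone the bounds on PN are max{0,(p₁−p₀)/p₁} ≤ PN ≤ min{1,(1−p₀)/p₁}.
  lower = (p₁ − p₀)/p₁ = 0.097 / 0.24 ≈ 0.4042
  upper = min{1, (1 − p₀)/p₁} = 0.857 / 0.24 ≈ 3.5708 → capped at 1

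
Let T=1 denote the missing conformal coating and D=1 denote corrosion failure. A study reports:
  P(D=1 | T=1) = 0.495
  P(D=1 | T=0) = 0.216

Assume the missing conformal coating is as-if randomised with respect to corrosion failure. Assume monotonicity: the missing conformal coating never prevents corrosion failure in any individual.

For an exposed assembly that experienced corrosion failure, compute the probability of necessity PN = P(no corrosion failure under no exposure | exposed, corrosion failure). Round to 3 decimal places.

Let p₁ = 0.495, p₀ = 0.216.
Under exogeneity and monotonicity, PN = (p₁ − p₀) / p₁.
PN = (0.495 − 0.216) / 0.495 = 0.279 / 0.495 ≈ 0.5636

PN ≈ 0.564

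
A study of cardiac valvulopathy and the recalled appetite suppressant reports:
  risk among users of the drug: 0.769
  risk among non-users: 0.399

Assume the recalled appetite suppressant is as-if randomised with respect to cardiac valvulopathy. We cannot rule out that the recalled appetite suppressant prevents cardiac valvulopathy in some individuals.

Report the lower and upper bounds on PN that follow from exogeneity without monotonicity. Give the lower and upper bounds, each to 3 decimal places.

Let p₁ = 0.769, p₀ = 0.399.
Under exogeneity alone the bounds on PN are max{0,(p₁−p₀)/p₁} ≤ PN ≤ min{1,(1−p₀)/p₁}.
  lower = (p₁ − p₀)/p₁ = 0.37 / 0.769 ≈ 0.4811
  upper = min{1, (1 − p₀)/p₁} = 0.601 / 0.769 ≈ 0.7815

0.481 ≤ PN ≤ 0.782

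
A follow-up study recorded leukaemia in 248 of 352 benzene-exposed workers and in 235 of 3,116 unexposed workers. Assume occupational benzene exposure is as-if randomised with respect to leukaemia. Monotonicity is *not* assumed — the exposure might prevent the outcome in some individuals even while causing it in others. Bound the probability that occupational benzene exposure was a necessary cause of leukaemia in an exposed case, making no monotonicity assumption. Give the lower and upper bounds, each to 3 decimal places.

0.893 ≤ PN ≤ 1.000

p₁ = P(outcome | exposed) = 248/352 = 0.70455
p₀ = P(outcome | unexposed) = 235/3116 = 0.075417
Under exogeneity alone the bounds on PN are max{0,(p₁−p₀)/p₁} ≤ PN ≤ min{1,(1−p₀)/p₁}.
  lower = (p₁ − p₀)/p₁ = 0.62913 / 0.70455 ≈ 0.8930
  upper = min{1, (1 − p₀)/p₁} = 0.92458 / 0.70455 ≈ 1.3123 → capped at 1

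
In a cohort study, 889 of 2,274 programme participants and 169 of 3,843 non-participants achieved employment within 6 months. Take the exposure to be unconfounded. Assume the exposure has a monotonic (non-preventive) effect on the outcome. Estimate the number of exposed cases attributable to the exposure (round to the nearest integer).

p₁ = P(outcome | exposed) = 889/2274 = 0.39094
p₀ = P(outcome | unexposed) = 169/3843 = 0.043976
PN = (p₁ − p₀)/p₁ = (0.39094 − 0.043976) / 0.39094 ≈ 0.88751.
Attributable cases ≈ PN × (exposed cases) = 0.88751 × 889 ≈ 789.00.

about 789 cases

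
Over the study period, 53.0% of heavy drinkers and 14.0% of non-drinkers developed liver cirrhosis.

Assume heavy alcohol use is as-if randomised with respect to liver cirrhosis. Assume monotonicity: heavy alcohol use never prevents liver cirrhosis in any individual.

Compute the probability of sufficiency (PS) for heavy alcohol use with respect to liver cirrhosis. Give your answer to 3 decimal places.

p₁ = 0.53, p₀ = 0.14.
Under exogeneity and monotonicity, PS = (p₁ − p₀) / (1 − p₀).
PS = (0.53 − 0.14) / (1 − 0.14) = 0.39 / 0.86 ≈ 0.4535

PS ≈ 0.453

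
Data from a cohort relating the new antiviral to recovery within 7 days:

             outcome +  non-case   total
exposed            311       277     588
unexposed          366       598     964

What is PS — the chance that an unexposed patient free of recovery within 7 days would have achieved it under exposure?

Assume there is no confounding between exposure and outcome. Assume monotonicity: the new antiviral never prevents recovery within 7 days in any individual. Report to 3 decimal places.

PS ≈ 0.241

p₁ = P(outcome | exposed) = 311/588 = 0.52891
p₀ = P(outcome | unexposed) = 366/964 = 0.37967
Under exogeneity and monotonicity, PS = (p₁ − p₀) / (1 − p₀).
PS = (0.52891 − 0.37967) / (1 − 0.37967) = 0.14924 / 0.62033 ≈ 0.2406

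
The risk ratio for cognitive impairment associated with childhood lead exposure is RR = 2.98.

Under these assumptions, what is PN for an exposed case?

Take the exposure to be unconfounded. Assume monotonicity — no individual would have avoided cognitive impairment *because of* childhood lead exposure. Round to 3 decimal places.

PN ≈ 0.664

Under exogeneity and monotonicity, PN = (RR − 1) / RR = 1 − 1/RR.
PN = (2.98 − 1) / 2.98 = 1.98 / 2.98 ≈ 0.6644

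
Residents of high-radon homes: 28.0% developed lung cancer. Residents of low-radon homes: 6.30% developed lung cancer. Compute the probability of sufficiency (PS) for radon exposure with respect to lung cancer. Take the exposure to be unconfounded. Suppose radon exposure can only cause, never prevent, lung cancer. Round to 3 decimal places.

p₁ = 0.28, p₀ = 0.063.
Under exogeneity and monotonicity, PS = (p₁ − p₀) / (1 − p₀).
PS = (0.28 − 0.063) / (1 − 0.063) = 0.217 / 0.937 ≈ 0.2316

PS ≈ 0.232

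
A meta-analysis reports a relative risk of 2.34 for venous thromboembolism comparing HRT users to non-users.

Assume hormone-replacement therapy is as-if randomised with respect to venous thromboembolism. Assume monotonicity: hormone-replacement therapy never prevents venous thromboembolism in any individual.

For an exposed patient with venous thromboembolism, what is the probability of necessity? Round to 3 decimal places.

Under exogeneity and monotonicity, PN = (RR − 1) / RR = 1 − 1/RR.
PN = (2.34 − 1) / 2.34 = 1.34 / 2.34 ≈ 0.5726

PN ≈ 0.573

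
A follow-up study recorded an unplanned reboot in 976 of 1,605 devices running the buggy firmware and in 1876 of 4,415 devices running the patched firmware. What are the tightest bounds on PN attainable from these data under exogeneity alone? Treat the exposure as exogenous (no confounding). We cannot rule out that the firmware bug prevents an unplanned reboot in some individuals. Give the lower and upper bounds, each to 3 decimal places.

p₁ = P(outcome | exposed) = 976/1605 = 0.6081
p₀ = P(outcome | unexposed) = 1876/4415 = 0.42492
Under exogeneity alone the bounds on PN are max{0,(p₁−p₀)/p₁} ≤ PN ≤ min{1,(1−p₀)/p₁}.
  lower = (p₁ − p₀)/p₁ = 0.18318 / 0.6081 ≈ 0.3012
  upper = min{1, (1 − p₀)/p₁} = 0.57508 / 0.6081 ≈ 0.9457

0.301 ≤ PN ≤ 0.946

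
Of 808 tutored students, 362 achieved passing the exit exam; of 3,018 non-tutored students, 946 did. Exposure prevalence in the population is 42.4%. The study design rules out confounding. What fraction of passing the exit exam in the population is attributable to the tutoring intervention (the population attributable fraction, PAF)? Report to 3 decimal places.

PAF ≈ 0.154

p₁ = P(outcome | exposed) = 362/808 = 0.44802
p₀ = P(outcome | unexposed) = 946/3018 = 0.31345
Overall risk P(Y=1) = π·p₁ + (1−π)·p₀ = 0.424×0.44802 + 0.576×0.31345 = 0.37051.
Under exogeneity, PAF = [P(Y=1) − p₀] / P(Y=1).
PAF = (0.37051 − 0.31345) / 0.37051 ≈ 0.1540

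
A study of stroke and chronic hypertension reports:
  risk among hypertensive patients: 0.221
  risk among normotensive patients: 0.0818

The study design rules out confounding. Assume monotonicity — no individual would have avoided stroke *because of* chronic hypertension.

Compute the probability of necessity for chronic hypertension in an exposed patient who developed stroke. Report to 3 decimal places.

PN ≈ 0.630

Let p₁ = 0.221, p₀ = 0.0818.
Under exogeneity and monotonicity, PN = (p₁ − p₀) / p₁.
PN = (0.221 − 0.0818) / 0.221 = 0.1392 / 0.221 ≈ 0.6299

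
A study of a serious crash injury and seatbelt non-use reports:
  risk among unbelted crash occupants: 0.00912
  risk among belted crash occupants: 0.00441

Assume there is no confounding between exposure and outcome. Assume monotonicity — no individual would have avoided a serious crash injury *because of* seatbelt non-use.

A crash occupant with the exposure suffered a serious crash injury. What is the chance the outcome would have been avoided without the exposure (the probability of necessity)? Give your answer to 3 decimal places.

Let p₁ = 0.00912, p₀ = 0.00441.
Under exogeneity and monotonicity, PN = (p₁ − p₀) / p₁.
PN = (0.00912 − 0.00441) / 0.00912 = 0.00471 / 0.00912 ≈ 0.5164

PN ≈ 0.516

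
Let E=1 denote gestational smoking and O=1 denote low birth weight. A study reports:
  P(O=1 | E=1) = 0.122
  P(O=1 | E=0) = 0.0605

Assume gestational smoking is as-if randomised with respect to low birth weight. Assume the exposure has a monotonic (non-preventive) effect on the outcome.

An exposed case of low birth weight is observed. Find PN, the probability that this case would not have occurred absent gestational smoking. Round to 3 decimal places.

Let p₁ = 0.122, p₀ = 0.0605.
Under exogeneity and monotonicity, PN = (p₁ − p₀) / p₁.
PN = (0.122 − 0.0605) / 0.122 = 0.0615 / 0.122 ≈ 0.5041

PN ≈ 0.504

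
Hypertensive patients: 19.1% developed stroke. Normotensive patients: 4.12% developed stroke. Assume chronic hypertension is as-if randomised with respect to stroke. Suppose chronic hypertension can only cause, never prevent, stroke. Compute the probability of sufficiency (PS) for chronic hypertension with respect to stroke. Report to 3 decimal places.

p₁ = 0.191, p₀ = 0.0412.
Under exogeneity and monotonicity, PS = (p₁ − p₀) / (1 − p₀).
PS = (0.191 − 0.0412) / (1 − 0.0412) = 0.1498 / 0.9588 ≈ 0.1562

PS ≈ 0.156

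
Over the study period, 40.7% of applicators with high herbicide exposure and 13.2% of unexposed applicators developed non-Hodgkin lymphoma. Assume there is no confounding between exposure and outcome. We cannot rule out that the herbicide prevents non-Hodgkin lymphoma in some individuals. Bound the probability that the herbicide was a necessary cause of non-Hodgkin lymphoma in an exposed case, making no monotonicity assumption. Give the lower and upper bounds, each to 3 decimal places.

0.676 ≤ PN ≤ 1.000

p₁ = 0.407, p₀ = 0.132.
Under exogeneity alone the bounds on PN are max{0,(p₁−p₀)/p₁} ≤ PN ≤ min{1,(1−p₀)/p₁}.
  lower = (p₁ − p₀)/p₁ = 0.275 / 0.407 ≈ 0.6757
  upper = min{1, (1 − p₀)/p₁} = 0.868 / 0.407 ≈ 2.1327 → capped at 1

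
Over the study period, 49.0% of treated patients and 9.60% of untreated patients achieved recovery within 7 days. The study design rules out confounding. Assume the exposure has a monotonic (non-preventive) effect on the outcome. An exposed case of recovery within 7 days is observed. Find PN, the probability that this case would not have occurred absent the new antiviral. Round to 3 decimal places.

p₁ = 0.49, p₀ = 0.096.
Under exogeneity and monotonicity, PN = (p₁ − p₀) / p₁.
PN = (0.49 − 0.096) / 0.49 = 0.394 / 0.49 ≈ 0.8041

PN ≈ 0.804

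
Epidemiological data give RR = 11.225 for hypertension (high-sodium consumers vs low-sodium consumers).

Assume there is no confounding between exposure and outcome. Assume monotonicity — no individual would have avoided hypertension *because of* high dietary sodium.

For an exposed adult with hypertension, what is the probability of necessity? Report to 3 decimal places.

PN ≈ 0.911

Under exogeneity and monotonicity, PN = (RR − 1) / RR = 1 − 1/RR.
PN = (11.225 − 1) / 11.225 = 10.22 / 11.225 ≈ 0.9109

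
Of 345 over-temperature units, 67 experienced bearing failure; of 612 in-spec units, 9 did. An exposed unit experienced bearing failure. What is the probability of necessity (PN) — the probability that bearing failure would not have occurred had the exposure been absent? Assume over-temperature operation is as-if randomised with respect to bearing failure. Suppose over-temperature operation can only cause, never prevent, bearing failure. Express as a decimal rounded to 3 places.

p₁ = P(outcome | exposed) = 67/345 = 0.1942
p₀ = P(outcome | unexposed) = 9/612 = 0.014706
Under exogeneity and monotonicity, PN = (p₁ − p₀) / p₁.
PN = (0.1942 − 0.014706) / 0.1942 = 0.1795 / 0.1942 ≈ 0.9243

PN ≈ 0.924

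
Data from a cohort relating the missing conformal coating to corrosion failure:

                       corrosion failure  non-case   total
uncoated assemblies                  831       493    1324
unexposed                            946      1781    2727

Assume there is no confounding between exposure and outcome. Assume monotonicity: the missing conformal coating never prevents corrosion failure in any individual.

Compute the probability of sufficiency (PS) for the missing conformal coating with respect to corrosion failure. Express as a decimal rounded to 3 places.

PS ≈ 0.430

p₁ = P(outcome | exposed) = 831/1324 = 0.62764
p₀ = P(outcome | unexposed) = 946/2727 = 0.3469
Under exogeneity and monotonicity, PS = (p₁ − p₀)/(1 − p₀).
PS = (0.62764 − 0.3469) / 0.6531 ≈ 0.4299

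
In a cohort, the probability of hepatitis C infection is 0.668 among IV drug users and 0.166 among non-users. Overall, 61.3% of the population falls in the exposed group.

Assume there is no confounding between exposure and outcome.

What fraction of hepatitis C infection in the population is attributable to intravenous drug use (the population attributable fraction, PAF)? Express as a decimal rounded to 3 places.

PAF ≈ 0.650

Let p₁ = 0.668, p₀ = 0.166.
Overall risk P(Y=1) = π·p₁ + (1−π)·p₀ = 0.613×0.668 + 0.387×0.166 = 0.47373.
Under exogeneity, PAF = [P(Y=1) − p₀] / P(Y=1).
PAF = (0.47373 − 0.166) / 0.47373 ≈ 0.6496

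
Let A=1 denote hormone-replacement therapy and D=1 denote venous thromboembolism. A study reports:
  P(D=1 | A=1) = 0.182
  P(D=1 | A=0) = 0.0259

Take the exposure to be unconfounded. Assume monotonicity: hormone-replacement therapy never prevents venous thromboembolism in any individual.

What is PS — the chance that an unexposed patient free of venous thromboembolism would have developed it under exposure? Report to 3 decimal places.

Let p₁ = 0.182, p₀ = 0.0259.
Under exogeneity and monotonicity, PS = (p₁ − p₀) / (1 − p₀).
PS = (0.182 − 0.0259) / (1 − 0.0259) = 0.1561 / 0.9741 ≈ 0.1603

PS ≈ 0.160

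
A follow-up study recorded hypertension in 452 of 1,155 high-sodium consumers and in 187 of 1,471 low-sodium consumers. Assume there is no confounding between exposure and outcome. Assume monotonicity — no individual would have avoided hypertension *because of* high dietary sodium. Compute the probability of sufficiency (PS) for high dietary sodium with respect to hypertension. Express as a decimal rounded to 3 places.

PS ≈ 0.303

p₁ = P(outcome | exposed) = 452/1155 = 0.39134
p₀ = P(outcome | unexposed) = 187/1471 = 0.12712
Under exogeneity and monotonicity, PS = (p₁ − p₀) / (1 − p₀).
PS = (0.39134 − 0.12712) / (1 − 0.12712) = 0.26422 / 0.87288 ≈ 0.3027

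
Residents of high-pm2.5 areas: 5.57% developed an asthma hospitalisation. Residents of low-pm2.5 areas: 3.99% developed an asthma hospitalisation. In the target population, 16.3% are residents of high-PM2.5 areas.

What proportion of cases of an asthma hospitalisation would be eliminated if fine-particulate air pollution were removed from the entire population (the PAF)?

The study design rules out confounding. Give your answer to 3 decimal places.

p₁ = 0.0557, p₀ = 0.0399.
Overall risk P(Y=1) = π·p₁ + (1−π)·p₀ = 0.163×0.0557 + 0.837×0.0399 = 0.042475.
Under exogeneity, PAF = [P(Y=1) − p₀] / P(Y=1).
PAF = (0.042475 − 0.0399) / 0.042475 ≈ 0.0606

PAF ≈ 0.061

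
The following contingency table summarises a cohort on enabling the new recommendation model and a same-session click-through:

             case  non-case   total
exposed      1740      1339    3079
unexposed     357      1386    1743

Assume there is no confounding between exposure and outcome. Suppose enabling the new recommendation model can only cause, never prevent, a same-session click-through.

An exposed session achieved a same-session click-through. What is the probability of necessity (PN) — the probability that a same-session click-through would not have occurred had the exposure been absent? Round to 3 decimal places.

p₁ = P(outcome | exposed) = 1740/3079 = 0.56512
p₀ = P(outcome | unexposed) = 357/1743 = 0.20482
Under exogeneity and monotonicity, PN = (p₁ − p₀)/p₁.
PN = (0.56512 − 0.20482) / 0.56512 ≈ 0.6376

PN ≈ 0.638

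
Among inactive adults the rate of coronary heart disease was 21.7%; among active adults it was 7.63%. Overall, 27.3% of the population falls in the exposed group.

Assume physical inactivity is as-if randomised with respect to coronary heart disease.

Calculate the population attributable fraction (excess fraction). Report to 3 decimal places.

PAF ≈ 0.335

p₁ = 0.217, p₀ = 0.0763.
Overall risk P(Y=1) = π·p₁ + (1−π)·p₀ = 0.273×0.217 + 0.727×0.0763 = 0.11471.
Under exogeneity, PAF = [P(Y=1) − p₀] / P(Y=1).
PAF = (0.11471 − 0.0763) / 0.11471 ≈ 0.3349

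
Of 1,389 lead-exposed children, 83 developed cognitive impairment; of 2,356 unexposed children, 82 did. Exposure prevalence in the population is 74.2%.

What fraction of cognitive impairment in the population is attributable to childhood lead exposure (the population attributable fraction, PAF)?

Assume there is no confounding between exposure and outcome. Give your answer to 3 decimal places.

PAF ≈ 0.347

p₁ = P(outcome | exposed) = 83/1389 = 0.059755
p₀ = P(outcome | unexposed) = 82/2356 = 0.034805
Overall risk P(Y=1) = π·p₁ + (1−π)·p₀ = 0.742×0.059755 + 0.258×0.034805 = 0.053318.
Under exogeneity, PAF = [P(Y=1) − p₀] / P(Y=1).
PAF = (0.053318 − 0.034805) / 0.053318 ≈ 0.3472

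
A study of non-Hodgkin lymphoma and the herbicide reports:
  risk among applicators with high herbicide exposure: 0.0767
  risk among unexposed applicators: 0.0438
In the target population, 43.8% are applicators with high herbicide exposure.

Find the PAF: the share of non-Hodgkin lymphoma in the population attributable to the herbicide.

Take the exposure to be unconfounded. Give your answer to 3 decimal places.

PAF ≈ 0.248

Let p₁ = 0.0767, p₀ = 0.0438.
Overall risk P(Y=1) = π·p₁ + (1−π)·p₀ = 0.438×0.0767 + 0.562×0.0438 = 0.05821.
Under exogeneity, PAF = [P(Y=1) − p₀] / P(Y=1).
PAF = (0.05821 − 0.0438) / 0.05821 ≈ 0.2476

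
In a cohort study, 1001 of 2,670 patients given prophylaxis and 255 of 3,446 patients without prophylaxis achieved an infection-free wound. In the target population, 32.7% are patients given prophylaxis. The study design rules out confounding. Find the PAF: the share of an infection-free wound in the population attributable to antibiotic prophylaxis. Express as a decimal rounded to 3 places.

p₁ = P(outcome | exposed) = 1001/2670 = 0.37491
p₀ = P(outcome | unexposed) = 255/3446 = 0.073999
Overall risk P(Y=1) = π·p₁ + (1−π)·p₀ = 0.327×0.37491 + 0.673×0.073999 = 0.1724.
Under exogeneity, PAF = [P(Y=1) − p₀] / P(Y=1).
PAF = (0.1724 − 0.073999) / 0.1724 ≈ 0.5708

PAF ≈ 0.571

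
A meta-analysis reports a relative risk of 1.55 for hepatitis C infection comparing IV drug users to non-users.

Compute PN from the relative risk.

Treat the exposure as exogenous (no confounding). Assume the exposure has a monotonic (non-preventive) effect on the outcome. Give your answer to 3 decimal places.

Under exogeneity and monotonicity, PN = (RR − 1) / RR = 1 − 1/RR.
PN = (1.55 − 1) / 1.55 = 0.55 / 1.55 ≈ 0.3548

PN ≈ 0.355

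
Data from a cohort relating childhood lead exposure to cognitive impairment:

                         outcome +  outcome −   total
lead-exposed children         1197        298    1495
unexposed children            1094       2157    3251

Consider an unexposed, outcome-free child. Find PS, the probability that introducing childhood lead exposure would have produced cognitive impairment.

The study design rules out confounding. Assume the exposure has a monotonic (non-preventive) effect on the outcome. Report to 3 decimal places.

p₁ = P(outcome | exposed) = 1197/1495 = 0.80067
p₀ = P(outcome | unexposed) = 1094/3251 = 0.33651
Under exogeneity and monotonicity, PS = (p₁ − p₀)/(1 − p₀).
PS = (0.80067 − 0.33651) / 0.66349 ≈ 0.6996

PS ≈ 0.700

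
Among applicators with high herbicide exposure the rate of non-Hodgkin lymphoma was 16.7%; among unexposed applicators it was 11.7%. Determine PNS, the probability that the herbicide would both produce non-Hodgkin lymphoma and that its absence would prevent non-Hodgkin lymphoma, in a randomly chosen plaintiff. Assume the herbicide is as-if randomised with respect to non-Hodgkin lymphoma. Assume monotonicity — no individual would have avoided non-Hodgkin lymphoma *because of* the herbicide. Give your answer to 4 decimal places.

p₁ = 0.167, p₀ = 0.117.
Under exogeneity and monotonicity, PNS = p₁ − p₀.
PNS = 0.167 − 0.117 = 0.05

PNS ≈ 0.0500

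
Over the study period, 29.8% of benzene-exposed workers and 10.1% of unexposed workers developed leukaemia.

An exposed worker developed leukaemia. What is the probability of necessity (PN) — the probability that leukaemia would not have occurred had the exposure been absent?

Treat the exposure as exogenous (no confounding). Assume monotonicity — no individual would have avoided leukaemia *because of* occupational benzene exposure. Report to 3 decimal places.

PN ≈ 0.661

p₁ = 0.298, p₀ = 0.101.
Under exogeneity and monotonicity, PN = (p₁ − p₀) / p₁.
PN = (0.298 − 0.101) / 0.298 = 0.197 / 0.298 ≈ 0.6611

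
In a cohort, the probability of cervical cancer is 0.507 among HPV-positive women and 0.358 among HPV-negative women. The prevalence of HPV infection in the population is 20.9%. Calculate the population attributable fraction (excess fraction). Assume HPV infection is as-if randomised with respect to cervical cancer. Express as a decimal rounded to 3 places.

Let p₁ = 0.507, p₀ = 0.358.
Overall risk P(Y=1) = π·p₁ + (1−π)·p₀ = 0.209×0.507 + 0.791×0.358 = 0.38914.
Under exogeneity, PAF = [P(Y=1) − p₀] / P(Y=1).
PAF = (0.38914 − 0.358) / 0.38914 ≈ 0.0800

PAF ≈ 0.080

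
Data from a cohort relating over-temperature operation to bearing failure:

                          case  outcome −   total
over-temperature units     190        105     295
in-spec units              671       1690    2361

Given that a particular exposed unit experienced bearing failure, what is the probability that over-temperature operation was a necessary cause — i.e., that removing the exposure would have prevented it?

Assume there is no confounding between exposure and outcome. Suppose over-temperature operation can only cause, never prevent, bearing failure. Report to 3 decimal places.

PN ≈ 0.559

p₁ = P(outcome | exposed) = 190/295 = 0.64407
p₀ = P(outcome | unexposed) = 671/2361 = 0.2842
Under exogeneity and monotonicity, PN = (p₁ − p₀)/p₁.
PN = (0.64407 − 0.2842) / 0.64407 ≈ 0.5587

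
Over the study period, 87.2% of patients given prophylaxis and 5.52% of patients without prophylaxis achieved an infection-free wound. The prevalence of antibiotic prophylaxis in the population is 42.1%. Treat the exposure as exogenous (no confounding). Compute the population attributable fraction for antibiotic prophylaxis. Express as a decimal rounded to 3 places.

p₁ = 0.872, p₀ = 0.0552.
Overall risk P(Y=1) = π·p₁ + (1−π)·p₀ = 0.421×0.872 + 0.579×0.0552 = 0.39907.
Under exogeneity, PAF = [P(Y=1) − p₀] / P(Y=1).
PAF = (0.39907 − 0.0552) / 0.39907 ≈ 0.8617

PAF ≈ 0.862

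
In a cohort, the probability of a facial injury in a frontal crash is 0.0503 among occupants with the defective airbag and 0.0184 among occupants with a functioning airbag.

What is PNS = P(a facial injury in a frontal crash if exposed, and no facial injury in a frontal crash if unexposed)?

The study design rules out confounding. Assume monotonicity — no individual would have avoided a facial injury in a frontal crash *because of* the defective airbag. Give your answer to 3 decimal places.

PNS ≈ 0.032

Let p₁ = 0.0503, p₀ = 0.0184.
Under exogeneity and monotonicity, PNS = p₁ − p₀.
PNS = 0.0503 − 0.0184 = 0.0319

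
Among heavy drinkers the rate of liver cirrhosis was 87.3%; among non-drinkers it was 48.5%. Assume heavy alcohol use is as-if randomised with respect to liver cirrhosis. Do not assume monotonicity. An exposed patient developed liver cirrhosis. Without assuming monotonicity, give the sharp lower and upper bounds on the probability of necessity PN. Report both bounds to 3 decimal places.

p₁ = 0.873, p₀ = 0.485.
Under exogeneity alone the bounds on PN are max{0,(p₁−p₀)/p₁} ≤ PN ≤ min{1,(1−p₀)/p₁}.
  lower = (p₁ − p₀)/p₁ = 0.388 / 0.873 ≈ 0.4444
  upper = min{1, (1 − p₀)/p₁} = 0.515 / 0.873 ≈ 0.5899

0.444 ≤ PN ≤ 0.590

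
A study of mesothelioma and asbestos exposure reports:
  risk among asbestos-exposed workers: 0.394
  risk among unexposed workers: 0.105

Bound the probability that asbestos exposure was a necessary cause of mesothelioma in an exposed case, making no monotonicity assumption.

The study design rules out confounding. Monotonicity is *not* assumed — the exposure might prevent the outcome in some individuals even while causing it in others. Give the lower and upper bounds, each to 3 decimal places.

Let p₁ = 0.394, p₀ = 0.105.
Under exogeneity alone the bounds on PN are max{0,(p₁−p₀)/p₁} ≤ PN ≤ min{1,(1−p₀)/p₁}.
  lower = (p₁ − p₀)/p₁ = 0.289 / 0.394 ≈ 0.7335
  upper = min{1, (1 − p₀)/p₁} = 0.895 / 0.394 ≈ 2.2716 → capped at 1

0.734 ≤ PN ≤ 1.000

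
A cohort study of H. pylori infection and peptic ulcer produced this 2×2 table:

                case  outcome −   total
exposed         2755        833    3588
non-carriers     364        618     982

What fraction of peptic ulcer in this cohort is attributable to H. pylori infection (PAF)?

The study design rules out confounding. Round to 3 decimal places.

PAF ≈ 0.457

p₁ = P(outcome | exposed) = 2755/3588 = 0.76784
p₀ = P(outcome | unexposed) = 364/982 = 0.37067
Exposure prevalence π = 3588/4570 = 0.78512; overall risk P(Y=1) = 0.68249.
Under exogeneity, PAF = [P(Y=1) − p₀]/P(Y=1).
PAF = (0.68249 − 0.37067) / 0.68249 ≈ 0.4569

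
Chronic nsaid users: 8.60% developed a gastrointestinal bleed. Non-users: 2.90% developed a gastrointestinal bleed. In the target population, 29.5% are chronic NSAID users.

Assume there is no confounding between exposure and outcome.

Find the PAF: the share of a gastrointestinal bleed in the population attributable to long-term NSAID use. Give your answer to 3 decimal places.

PAF ≈ 0.367

p₁ = 0.086, p₀ = 0.029.
Overall risk P(Y=1) = π·p₁ + (1−π)·p₀ = 0.295×0.086 + 0.705×0.029 = 0.045815.
Under exogeneity, PAF = [P(Y=1) − p₀] / P(Y=1).
PAF = (0.045815 − 0.029) / 0.045815 ≈ 0.3670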